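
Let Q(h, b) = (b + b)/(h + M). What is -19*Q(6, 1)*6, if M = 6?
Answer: -19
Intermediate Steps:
Q(h, b) = 2*b/(6 + h) (Q(h, b) = (b + b)/(h + 6) = (2*b)/(6 + h) = 2*b/(6 + h))
-19*Q(6, 1)*6 = -38/(6 + 6)*6 = -38/12*6 = -19*1/6*6 = -19/6*6 = -19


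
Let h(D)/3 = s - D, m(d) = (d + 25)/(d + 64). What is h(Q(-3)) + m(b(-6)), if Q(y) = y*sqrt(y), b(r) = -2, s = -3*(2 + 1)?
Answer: -1651/62 + 9*I*sqrt(3) ≈ -26.629 + 15.588*I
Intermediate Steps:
s = -9 (s = -3*3 = -9)
Q(y) = y**(3/2)
m(d) = (25 + d)/(64 + d)
h(D) = -27 - 3*D (h(D) = 3*(-9 - D) = -27 - 3*D)
h(Q(-3)) + m(b(-6)) = (-27 - (-9)*I*sqrt(3)) + (25 - 2)/(64 - 2) = (-27 - (-9)*I*sqrt(3)) + 23/62 = (-27 + 9*I*sqrt(3)) + (1/62)*23 = (-27 + 9*I*sqrt(3)) + 23/62 = -1651/62 + 9*I*sqrt(3)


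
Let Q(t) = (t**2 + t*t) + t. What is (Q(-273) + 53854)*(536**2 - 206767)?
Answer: 16318316031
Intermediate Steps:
Q(t) = t + 2*t**2 (Q(t) = (t**2 + t**2) + t = 2*t**2 + t = t + 2*t**2)
(Q(-273) + 53854)*(536**2 - 206767) = (-273*(1 + 2*(-273)) + 53854)*(536**2 - 206767) = (-273*(1 - 546) + 53854)*(287296 - 206767) = (-273*(-545) + 53854)*80529 = (148785 + 53854)*80529 = 202639*80529 = 16318316031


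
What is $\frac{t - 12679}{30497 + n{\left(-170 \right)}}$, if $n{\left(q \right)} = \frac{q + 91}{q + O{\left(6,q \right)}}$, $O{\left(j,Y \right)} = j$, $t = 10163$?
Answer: $- \frac{24272}{294211} \approx -0.082499$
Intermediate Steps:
$n{\left(q \right)} = \frac{91 + q}{6 + q}$ ($n{\left(q \right)} = \frac{q + 91}{q + 6} = \frac{91 + q}{6 + q}$)
$\frac{t - 12679}{30497 + n{\left(-170 \right)}} = \frac{10163 - 12679}{30497 + \frac{91 - 170}{6 - 170}} = - \frac{2516}{30497 + \frac{1}{-164} \left(-79\right)} = - \frac{2516}{30497 - - \frac{79}{164}} = - \frac{2516}{30497 + \frac{79}{164}} = - \frac{2516}{\frac{5001587}{164}} = \left(-2516\right) \frac{164}{5001587} = - \frac{24272}{294211}$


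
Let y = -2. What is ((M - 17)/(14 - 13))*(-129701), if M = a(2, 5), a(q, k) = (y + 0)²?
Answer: 1686113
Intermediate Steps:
a(q, k) = 4 (a(q, k) = (-2 + 0)² = (-2)² = 4)
M = 4
((M - 17)/(14 - 13))*(-129701) = ((4 - 17)/(14 - 13))*(-129701) = -13/1*(-129701) = -13*1*(-129701) = -13*(-129701) = 1686113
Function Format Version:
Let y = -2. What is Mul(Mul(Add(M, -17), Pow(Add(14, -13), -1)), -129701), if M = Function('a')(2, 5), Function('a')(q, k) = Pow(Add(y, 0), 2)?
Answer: 1686113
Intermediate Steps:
Function('a')(q, k) = 4 (Function('a')(q, k) = Pow(Add(-2, 0), 2) = Pow(-2, 2) = 4)
M = 4
Mul(Mul(Add(M, -17), Pow(Add(14, -13), -1)), -129701) = Mul(Mul(Add(4, -17), Pow(Add(14, -13), -1)), -129701) = Mul(Mul(-13, Pow(1, -1)), -129701) = Mul(Mul(-13, 1), -129701) = Mul(-13, -129701) = 1686113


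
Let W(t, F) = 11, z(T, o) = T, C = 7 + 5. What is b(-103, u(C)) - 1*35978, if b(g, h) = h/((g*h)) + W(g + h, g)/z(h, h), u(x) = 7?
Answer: -25939012/721 ≈ -35976.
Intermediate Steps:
C = 12
b(g, h) = 1/g + 11/h (b(g, h) = h/((g*h)) + 11/h = h*(1/(g*h)) + 11/h = 1/g + 11/h)
b(-103, u(C)) - 1*35978 = (1/(-103) + 11/7) - 1*35978 = (-1/103 + 11*(⅐)) - 35978 = (-1/103 + 11/7) - 35978 = 1126/721 - 35978 = -25939012/721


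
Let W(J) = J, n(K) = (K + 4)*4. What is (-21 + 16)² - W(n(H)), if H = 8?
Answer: -23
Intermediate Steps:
n(K) = 16 + 4*K (n(K) = (4 + K)*4 = 16 + 4*K)
(-21 + 16)² - W(n(H)) = (-21 + 16)² - (16 + 4*8) = (-5)² - (16 + 32) = 25 - 1*48 = 25 - 48 = -23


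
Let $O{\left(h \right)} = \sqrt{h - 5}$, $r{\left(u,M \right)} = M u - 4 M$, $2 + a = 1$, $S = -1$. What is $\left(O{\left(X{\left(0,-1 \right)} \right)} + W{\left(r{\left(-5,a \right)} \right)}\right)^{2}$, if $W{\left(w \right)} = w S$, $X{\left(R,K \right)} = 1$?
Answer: $77 - 36 i \approx 77.0 - 36.0 i$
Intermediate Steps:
$a = -1$ ($a = -2 + 1 = -1$)
$r{\left(u,M \right)} = - 4 M + M u$
$W{\left(w \right)} = - w$ ($W{\left(w \right)} = w \left(-1\right) = - w$)
$O{\left(h \right)} = \sqrt{-5 + h}$
$\left(O{\left(X{\left(0,-1 \right)} \right)} + W{\left(r{\left(-5,a \right)} \right)}\right)^{2} = \left(\sqrt{-5 + 1} - - (-4 - 5)\right)^{2} = \left(\sqrt{-4} - \left(-1\right) \left(-9\right)\right)^{2} = \left(2 i - 9\right)^{2} = \left(-9 + 2 i\right)^{2}$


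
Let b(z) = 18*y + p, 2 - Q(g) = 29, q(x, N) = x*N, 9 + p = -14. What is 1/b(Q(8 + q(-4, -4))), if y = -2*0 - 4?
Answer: -1/95 ≈ -0.010526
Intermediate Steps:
p = -23 (p = -9 - 14 = -23)
q(x, N) = N*x
y = -4 (y = 0 - 4 = -4)
Q(g) = -27 (Q(g) = 2 - 1*29 = 2 - 29 = -27)
b(z) = -95 (b(z) = 18*(-4) - 23 = -72 - 23 = -95)
1/b(Q(8 + q(-4, -4))) = 1/(-95) = -1/95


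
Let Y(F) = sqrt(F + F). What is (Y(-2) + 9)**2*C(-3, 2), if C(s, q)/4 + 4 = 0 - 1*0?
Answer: -1232 - 576*I ≈ -1232.0 - 576.0*I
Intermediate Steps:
C(s, q) = -16 (C(s, q) = -16 + 4*(0 - 1*0) = -16 + 4*(0 + 0) = -16 + 4*0 = -16 + 0 = -16)
Y(F) = sqrt(2)*sqrt(F) (Y(F) = sqrt(2*F) = sqrt(2)*sqrt(F))
(Y(-2) + 9)**2*C(-3, 2) = (sqrt(2)*sqrt(-2) + 9)**2*(-16) = (sqrt(2)*(I*sqrt(2)) + 9)**2*(-16) = (2*I + 9)**2*(-16) = (9 + 2*I)**2*(-16) = -16*(9 + 2*I)**2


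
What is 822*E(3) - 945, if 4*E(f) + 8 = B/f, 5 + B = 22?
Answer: -2849/2 ≈ -1424.5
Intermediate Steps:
B = 17 (B = -5 + 22 = 17)
E(f) = -2 + 17/(4*f) (E(f) = -2 + (17/f)/4 = -2 + 17/(4*f))
822*E(3) - 945 = 822*(-2 + (17/4)/3) - 945 = 822*(-2 + (17/4)*(1/3)) - 945 = 822*(-2 + 17/12) - 945 = 822*(-7/12) - 945 = -959/2 - 945 = -2849/2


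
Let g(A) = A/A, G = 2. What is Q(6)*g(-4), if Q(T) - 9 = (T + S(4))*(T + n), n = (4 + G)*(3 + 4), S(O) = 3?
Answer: 441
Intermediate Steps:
n = 42 (n = (4 + 2)*(3 + 4) = 6*7 = 42)
Q(T) = 9 + (3 + T)*(42 + T) (Q(T) = 9 + (T + 3)*(T + 42) = 9 + (3 + T)*(42 + T))
g(A) = 1
Q(6)*g(-4) = (135 + 6² + 45*6)*1 = (135 + 36 + 270)*1 = 441*1 = 441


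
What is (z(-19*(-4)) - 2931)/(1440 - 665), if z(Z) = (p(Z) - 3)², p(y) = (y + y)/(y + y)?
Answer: -2927/775 ≈ -3.7768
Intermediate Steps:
p(y) = 1 (p(y) = (2*y)/((2*y)) = (2*y)*(1/(2*y)) = 1)
z(Z) = 4 (z(Z) = (1 - 3)² = (-2)² = 4)
(z(-19*(-4)) - 2931)/(1440 - 665) = (4 - 2931)/(1440 - 665) = -2927/775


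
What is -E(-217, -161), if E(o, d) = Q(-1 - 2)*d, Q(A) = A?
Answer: -483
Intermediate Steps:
E(o, d) = -3*d (E(o, d) = (-1 - 2)*d = -3*d)
-E(-217, -161) = -(-3)*(-161) = -1*483 = -483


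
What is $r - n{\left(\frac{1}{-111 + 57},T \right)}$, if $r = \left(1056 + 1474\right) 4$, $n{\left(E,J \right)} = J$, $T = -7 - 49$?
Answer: $10176$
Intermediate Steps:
$T = -56$ ($T = -7 - 49 = -56$)
$r = 10120$ ($r = 2530 \cdot 4 = 10120$)
$r - n{\left(\frac{1}{-111 + 57},T \right)} = 10120 - -56 = 10120 + 56 = 10176$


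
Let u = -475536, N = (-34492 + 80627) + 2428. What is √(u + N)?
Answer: I*√426973 ≈ 653.43*I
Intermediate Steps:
N = 48563 (N = 46135 + 2428 = 48563)
√(u + N) = √(-475536 + 48563) = √(-426973) = I*√426973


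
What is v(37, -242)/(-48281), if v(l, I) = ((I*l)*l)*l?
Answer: 12258026/48281 ≈ 253.89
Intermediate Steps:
v(l, I) = I*l³ (v(l, I) = (I*l²)*l = I*l³)
v(37, -242)/(-48281) = -242*37³/(-48281) = -242*50653*(-1/48281) = -12258026*(-1/48281) = 12258026/48281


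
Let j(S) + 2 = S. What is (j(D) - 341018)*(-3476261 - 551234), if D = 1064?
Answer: 1369171090220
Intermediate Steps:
j(S) = -2 + S
(j(D) - 341018)*(-3476261 - 551234) = ((-2 + 1064) - 341018)*(-3476261 - 551234) = (1062 - 341018)*(-4027495) = -339956*(-4027495) = 1369171090220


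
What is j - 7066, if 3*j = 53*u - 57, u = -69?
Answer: -8304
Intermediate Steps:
j = -1238 (j = (53*(-69) - 57)/3 = (-3657 - 57)/3 = (⅓)*(-3714) = -1238)
j - 7066 = -1238 - 7066 = -8304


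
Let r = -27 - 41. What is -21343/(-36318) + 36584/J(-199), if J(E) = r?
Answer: -19517741/36318 ≈ -537.41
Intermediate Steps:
r = -68
J(E) = -68
-21343/(-36318) + 36584/J(-199) = -21343/(-36318) + 36584/(-68) = -21343*(-1/36318) + 36584*(-1/68) = 21343/36318 - 538 = -19517741/36318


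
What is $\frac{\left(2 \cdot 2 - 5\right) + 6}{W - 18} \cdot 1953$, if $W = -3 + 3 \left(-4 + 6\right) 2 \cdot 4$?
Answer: $\frac{1085}{3} \approx 361.67$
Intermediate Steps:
$W = 45$ ($W = -3 + 3 \cdot 2 \cdot 2 \cdot 4 = -3 + 3 \cdot 4 \cdot 4 = -3 + 3 \cdot 16 = -3 + 48 = 45$)
$\frac{\left(2 \cdot 2 - 5\right) + 6}{W - 18} \cdot 1953 = \frac{\left(2 \cdot 2 - 5\right) + 6}{45 - 18} \cdot 1953 = \frac{\left(4 - 5\right) + 6}{27} \cdot 1953 = \left(-1 + 6\right) \frac{1}{27} \cdot 1953 = 5 \cdot \frac{1}{27} \cdot 1953 = \frac{5}{27} \cdot 1953 = \frac{1085}{3}$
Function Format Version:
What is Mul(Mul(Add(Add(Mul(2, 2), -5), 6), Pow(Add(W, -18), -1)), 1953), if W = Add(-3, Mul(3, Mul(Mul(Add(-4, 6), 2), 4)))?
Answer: Rational(1085, 3) ≈ 361.67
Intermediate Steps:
W = 45 (W = Add(-3, Mul(3, Mul(Mul(2, 2), 4))) = Add(-3, Mul(3, Mul(4, 4))) = Add(-3, Mul(3, 16)) = Add(-3, 48) = 45)
Mul(Mul(Add(Add(Mul(2, 2), -5), 6), Pow(Add(W, -18), -1)), 1953) = Mul(Mul(Add(Add(Mul(2, 2), -5), 6), Pow(Add(45, -18), -1)), 1953) = Mul(Mul(Add(Add(4, -5), 6), Pow(27, -1)), 1953) = Mul(Mul(Add(-1, 6), Rational(1, 27)), 1953) = Mul(Mul(5, Rational(1, 27)), 1953) = Mul(Rational(5, 27), 1953) = Rational(1085, 3)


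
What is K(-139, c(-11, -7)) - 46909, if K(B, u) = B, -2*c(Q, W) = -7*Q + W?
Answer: -47048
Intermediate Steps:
c(Q, W) = -W/2 + 7*Q/2 (c(Q, W) = -(-7*Q + W)/2 = -(W - 7*Q)/2 = -W/2 + 7*Q/2)
K(-139, c(-11, -7)) - 46909 = -139 - 46909 = -47048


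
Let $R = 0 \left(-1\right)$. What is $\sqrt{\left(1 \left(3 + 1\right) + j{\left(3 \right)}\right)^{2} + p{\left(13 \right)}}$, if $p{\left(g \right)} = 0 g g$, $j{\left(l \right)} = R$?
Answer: $4$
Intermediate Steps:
$R = 0$
$j{\left(l \right)} = 0$
$p{\left(g \right)} = 0$ ($p{\left(g \right)} = 0 g = 0$)
$\sqrt{\left(1 \left(3 + 1\right) + j{\left(3 \right)}\right)^{2} + p{\left(13 \right)}} = \sqrt{\left(1 \left(3 + 1\right) + 0\right)^{2} + 0} = \sqrt{\left(1 \cdot 4 + 0\right)^{2} + 0} = \sqrt{\left(4 + 0\right)^{2} + 0} = \sqrt{4^{2} + 0} = \sqrt{16 + 0} = \sqrt{16} = 4$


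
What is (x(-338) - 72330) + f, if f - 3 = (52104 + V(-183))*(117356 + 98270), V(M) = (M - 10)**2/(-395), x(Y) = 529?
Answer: 4429755742996/395 ≈ 1.1215e+10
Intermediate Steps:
V(M) = -(-10 + M)**2/395 (V(M) = (-10 + M)**2*(-1/395) = -(-10 + M)**2/395)
f = 4429784104391/395 (f = 3 + (52104 - (-10 - 183)**2/395)*(117356 + 98270) = 3 + (52104 - 1/395*(-193)**2)*215626 = 3 + (52104 - 1/395*37249)*215626 = 3 + (52104 - 37249/395)*215626 = 3 + (20543831/395)*215626 = 3 + 4429784103206/395 = 4429784104391/395 ≈ 1.1215e+10)
(x(-338) - 72330) + f = (529 - 72330) + 4429784104391/395 = -71801 + 4429784104391/395 = 4429755742996/395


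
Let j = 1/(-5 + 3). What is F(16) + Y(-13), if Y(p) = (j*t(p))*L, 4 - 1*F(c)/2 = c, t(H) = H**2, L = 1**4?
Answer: -217/2 ≈ -108.50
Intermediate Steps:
L = 1
j = -1/2 (j = 1/(-2) = -1/2 ≈ -0.50000)
F(c) = 8 - 2*c
Y(p) = -p**2/2 (Y(p) = -p**2/2*1 = -p**2/2)
F(16) + Y(-13) = (8 - 2*16) - 1/2*(-13)**2 = (8 - 32) - 1/2*169 = -24 - 169/2 = -217/2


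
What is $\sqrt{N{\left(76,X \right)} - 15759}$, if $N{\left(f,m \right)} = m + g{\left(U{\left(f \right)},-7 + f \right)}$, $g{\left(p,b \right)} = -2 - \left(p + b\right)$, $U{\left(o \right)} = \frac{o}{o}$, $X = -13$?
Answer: $2 i \sqrt{3961} \approx 125.87 i$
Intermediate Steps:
$U{\left(o \right)} = 1$
$g{\left(p,b \right)} = -2 - b - p$ ($g{\left(p,b \right)} = -2 - \left(b + p\right) = -2 - b - p$)
$N{\left(f,m \right)} = 4 + m - f$ ($N{\left(f,m \right)} = m - \left(-4 + f\right) = 4 + m - f$)
$\sqrt{N{\left(76,X \right)} - 15759} = \sqrt{\left(4 - 13 - 76\right) - 15759} = \sqrt{-85 - 15759} = \sqrt{-15844} = 2 i \sqrt{3961}$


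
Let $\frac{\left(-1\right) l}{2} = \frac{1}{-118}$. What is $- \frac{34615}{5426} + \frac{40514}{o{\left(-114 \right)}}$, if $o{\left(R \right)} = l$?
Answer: $\frac{12969874261}{5426} \approx 2.3903 \cdot 10^{6}$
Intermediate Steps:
$l = \frac{1}{59}$ ($l = - \frac{2}{-118} = \left(-2\right) \left(- \frac{1}{118}\right) = \frac{1}{59} \approx 0.016949$)
$o{\left(R \right)} = \frac{1}{59}$
$- \frac{34615}{5426} + \frac{40514}{o{\left(-114 \right)}} = - \frac{34615}{5426} + 40514 \frac{1}{\frac{1}{59}} = \left(-34615\right) \frac{1}{5426} + 40514 \cdot 59 = - \frac{34615}{5426} + 2390326 = \frac{12969874261}{5426}$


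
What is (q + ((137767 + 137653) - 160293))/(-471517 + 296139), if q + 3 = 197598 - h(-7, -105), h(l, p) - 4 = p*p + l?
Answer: -21550/12527 ≈ -1.7203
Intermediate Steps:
h(l, p) = 4 + l + p² (h(l, p) = 4 + (p*p + l) = 4 + (p² + l) = 4 + (l + p²) = 4 + l + p²)
q = 186573 (q = -3 + (197598 - (4 - 7 + (-105)²)) = -3 + (197598 - (4 - 7 + 11025)) = -3 + (197598 - 1*11022) = -3 + (197598 - 11022) = -3 + 186576 = 186573)
(q + ((137767 + 137653) - 160293))/(-471517 + 296139) = (186573 + ((137767 + 137653) - 160293))/(-471517 + 296139) = (186573 + (275420 - 160293))/(-175378) = (186573 + 115127)*(-1/175378) = 301700*(-1/175378) = -21550/12527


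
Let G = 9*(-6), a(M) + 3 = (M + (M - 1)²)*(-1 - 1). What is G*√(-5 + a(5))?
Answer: -270*I*√2 ≈ -381.84*I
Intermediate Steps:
a(M) = -3 - 2*M - 2*(-1 + M)² (a(M) = -3 + (M + (M - 1)²)*(-1 - 1) = -3 + (M + (-1 + M)²)*(-2) = -3 + (-2*M - 2*(-1 + M)²) = -3 - 2*M - 2*(-1 + M)²)
G = -54
G*√(-5 + a(5)) = -54*√(-5 + (-5 - 2*5² + 2*5)) = -54*√(-5 + (-5 - 2*25 + 10)) = -54*√(-5 + (-5 - 50 + 10)) = -54*√(-5 - 45) = -270*I*√2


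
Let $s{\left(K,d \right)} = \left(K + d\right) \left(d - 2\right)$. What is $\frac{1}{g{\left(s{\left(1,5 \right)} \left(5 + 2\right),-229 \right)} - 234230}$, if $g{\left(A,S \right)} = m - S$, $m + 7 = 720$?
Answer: $- \frac{1}{233288} \approx -4.2865 \cdot 10^{-6}$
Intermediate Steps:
$s{\left(K,d \right)} = \left(-2 + d\right) \left(K + d\right)$ ($s{\left(K,d \right)} = \left(K + d\right) \left(-2 + d\right) = \left(-2 + d\right) \left(K + d\right)$)
$m = 713$ ($m = -7 + 720 = 713$)
$g{\left(A,S \right)} = 713 - S$
$\frac{1}{g{\left(s{\left(1,5 \right)} \left(5 + 2\right),-229 \right)} - 234230} = \frac{1}{\left(713 - -229\right) - 234230} = \frac{1}{\left(713 + 229\right) - 234230} = \frac{1}{942 - 234230} = \frac{1}{-233288} = - \frac{1}{233288}$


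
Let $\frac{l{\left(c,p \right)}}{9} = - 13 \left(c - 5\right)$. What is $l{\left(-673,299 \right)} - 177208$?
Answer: $-97882$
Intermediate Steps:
$l{\left(c,p \right)} = 585 - 117 c$ ($l{\left(c,p \right)} = 9 \left(- 13 \left(c - 5\right)\right) = 9 \left(- 13 \left(-5 + c\right)\right) = 9 \left(65 - 13 c\right) = 585 - 117 c$)
$l{\left(-673,299 \right)} - 177208 = \left(585 - -78741\right) - 177208 = \left(585 + 78741\right) - 177208 = 79326 - 177208 = -97882$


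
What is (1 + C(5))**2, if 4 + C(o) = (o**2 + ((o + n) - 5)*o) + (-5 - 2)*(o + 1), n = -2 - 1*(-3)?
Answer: 225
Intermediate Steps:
n = 1 (n = -2 + 3 = 1)
C(o) = -11 + o**2 - 7*o + o*(-4 + o) (C(o) = -4 + ((o**2 + ((o + 1) - 5)*o) + (-5 - 2)*(o + 1)) = -4 + ((o**2 + ((1 + o) - 5)*o) - 7*(1 + o)) = -4 + ((o**2 + (-4 + o)*o) + (-7 - 7*o)) = -4 + ((o**2 + o*(-4 + o)) + (-7 - 7*o)) = -4 + (-7 + o**2 - 7*o + o*(-4 + o)) = -11 + o**2 - 7*o + o*(-4 + o))
(1 + C(5))**2 = (1 + (-11 - 11*5 + 2*5**2))**2 = (1 + (-11 - 55 + 2*25))**2 = (1 + (-11 - 55 + 50))**2 = (1 - 16)**2 = (-15)**2 = 225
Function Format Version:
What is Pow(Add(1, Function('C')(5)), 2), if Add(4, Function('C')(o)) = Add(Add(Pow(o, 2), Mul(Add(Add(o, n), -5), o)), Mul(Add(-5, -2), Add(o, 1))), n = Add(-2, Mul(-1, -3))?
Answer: 225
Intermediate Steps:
n = 1 (n = Add(-2, 3) = 1)
Function('C')(o) = Add(-11, Pow(o, 2), Mul(-7, o), Mul(o, Add(-4, o))) (Function('C')(o) = Add(-4, Add(Add(Pow(o, 2), Mul(Add(Add(o, 1), -5), o)), Mul(Add(-5, -2), Add(o, 1)))) = Add(-4, Add(Add(Pow(o, 2), Mul(Add(Add(1, o), -5), o)), Mul(-7, Add(1, o)))) = Add(-4, Add(Add(Pow(o, 2), Mul(Add(-4, o), o)), Add(-7, Mul(-7, o)))) = Add(-4, Add(Add(Pow(o, 2), Mul(o, Add(-4, o))), Add(-7, Mul(-7, o)))) = Add(-4, Add(-7, Pow(o, 2), Mul(-7, o), Mul(o, Add(-4, o)))) = Add(-11, Pow(o, 2), Mul(-7, o), Mul(o, Add(-4, o))))
Pow(Add(1, Function('C')(5)), 2) = Pow(Add(1, Add(-11, Mul(-11, 5), Mul(2, Pow(5, 2)))), 2) = Pow(Add(1, Add(-11, -55, Mul(2, 25))), 2) = Pow(Add(1, Add(-11, -55, 50)), 2) = Pow(Add(1, -16), 2) = Pow(-15, 2) = 225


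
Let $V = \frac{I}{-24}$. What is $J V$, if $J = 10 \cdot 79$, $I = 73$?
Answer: $- \frac{28835}{12} \approx -2402.9$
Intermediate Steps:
$J = 790$
$V = - \frac{73}{24}$ ($V = \frac{73}{-24} = 73 \left(- \frac{1}{24}\right) = - \frac{73}{24} \approx -3.0417$)
$J V = 790 \left(- \frac{73}{24}\right) = - \frac{28835}{12}$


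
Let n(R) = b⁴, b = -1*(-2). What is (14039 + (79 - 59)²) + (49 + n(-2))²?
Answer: 18664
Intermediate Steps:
b = 2
n(R) = 16 (n(R) = 2⁴ = 16)
(14039 + (79 - 59)²) + (49 + n(-2))² = (14039 + (79 - 59)²) + (49 + 16)² = (14039 + 20²) + 65² = (14039 + 400) + 4225 = 14439 + 4225 = 18664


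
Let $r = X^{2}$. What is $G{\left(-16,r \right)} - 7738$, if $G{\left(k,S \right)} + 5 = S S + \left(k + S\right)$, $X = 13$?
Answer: $20971$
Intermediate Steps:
$r = 169$ ($r = 13^{2} = 169$)
$G{\left(k,S \right)} = -5 + S + k + S^{2}$ ($G{\left(k,S \right)} = -5 + \left(S S + \left(k + S\right)\right) = -5 + \left(S^{2} + \left(S + k\right)\right) = -5 + \left(S + k + S^{2}\right) = -5 + S + k + S^{2}$)
$G{\left(-16,r \right)} - 7738 = \left(-5 + 169 - 16 + 169^{2}\right) - 7738 = \left(-5 + 169 - 16 + 28561\right) - 7738 = 28709 - 7738 = 20971$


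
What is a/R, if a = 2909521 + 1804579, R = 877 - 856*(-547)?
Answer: 79900/7951 ≈ 10.049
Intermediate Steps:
R = 469109 (R = 877 + 468232 = 469109)
a = 4714100
a/R = 4714100/469109 = 4714100*(1/469109) = 79900/7951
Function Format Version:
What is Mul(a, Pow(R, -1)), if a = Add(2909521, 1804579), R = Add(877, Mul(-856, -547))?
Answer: Rational(79900, 7951) ≈ 10.049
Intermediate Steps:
R = 469109 (R = Add(877, 468232) = 469109)
a = 4714100
Mul(a, Pow(R, -1)) = Mul(4714100, Pow(469109, -1)) = Mul(4714100, Rational(1, 469109)) = Rational(79900, 7951)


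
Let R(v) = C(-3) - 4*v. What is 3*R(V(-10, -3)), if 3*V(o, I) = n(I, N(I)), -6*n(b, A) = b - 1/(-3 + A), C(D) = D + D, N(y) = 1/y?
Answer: -99/5 ≈ -19.800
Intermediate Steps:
C(D) = 2*D
n(b, A) = -b/6 + 1/(6*(-3 + A)) (n(b, A) = -(b - 1/(-3 + A))/6 = -b/6 + 1/(6*(-3 + A)))
V(o, I) = I/(6*(-3 + 1/I)) (V(o, I) = ((1 + 3*I - I/I)/(6*(-3 + 1/I)))/3 = ((1 + 3*I - 1)/(6*(-3 + 1/I)))/3 = ((3*I)/(6*(-3 + 1/I)))/3 = (I/(2*(-3 + 1/I)))/3 = I/(6*(-3 + 1/I)))
R(v) = -6 - 4*v (R(v) = 2*(-3) - 4*v = -6 - 4*v)
3*R(V(-10, -3)) = 3*(-6 - (-4)*(-3)²/(-6 + 18*(-3))) = 3*(-6 - (-4)*9/(-6 - 54)) = 3*(-6 - (-4)*9/(-60)) = 3*(-6 - (-4)*9*(-1)/60) = 3*(-6 - 4*3/20) = 3*(-6 - ⅗) = 3*(-33/5) = -99/5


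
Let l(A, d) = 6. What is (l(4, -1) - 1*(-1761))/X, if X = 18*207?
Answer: 589/1242 ≈ 0.47424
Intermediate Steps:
X = 3726
(l(4, -1) - 1*(-1761))/X = (6 - 1*(-1761))/3726 = (6 + 1761)*(1/3726) = 1767*(1/3726) = 589/1242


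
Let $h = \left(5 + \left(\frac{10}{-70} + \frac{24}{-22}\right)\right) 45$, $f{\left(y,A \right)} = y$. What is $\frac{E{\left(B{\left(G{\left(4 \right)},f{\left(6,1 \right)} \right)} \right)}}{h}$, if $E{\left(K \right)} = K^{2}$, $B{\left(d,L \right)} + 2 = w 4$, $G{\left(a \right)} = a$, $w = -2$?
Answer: $\frac{154}{261} \approx 0.59004$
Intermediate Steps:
$B{\left(d,L \right)} = -10$ ($B{\left(d,L \right)} = -2 - 8 = -10$)
$h = \frac{13050}{77}$ ($h = \left(5 + \left(10 \left(- \frac{1}{70}\right) + 24 \left(- \frac{1}{22}\right)\right)\right) 45 = \left(5 - \frac{95}{77}\right) 45 = \frac{290}{77} \cdot 45 = \frac{13050}{77} \approx 169.48$)
$\frac{E{\left(B{\left(G{\left(4 \right)},f{\left(6,1 \right)} \right)} \right)}}{h} = \frac{\left(-10\right)^{2}}{\frac{13050}{77}} = 100 \cdot \frac{77}{13050} = \frac{154}{261}$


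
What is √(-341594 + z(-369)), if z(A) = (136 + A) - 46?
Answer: 7*I*√6977 ≈ 584.7*I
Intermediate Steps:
z(A) = 90 + A
√(-341594 + z(-369)) = √(-341594 + (90 - 369)) = √(-341594 - 279) = √(-341873) = 7*I*√6977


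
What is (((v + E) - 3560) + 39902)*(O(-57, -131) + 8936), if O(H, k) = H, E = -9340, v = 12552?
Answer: 351199966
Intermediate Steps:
(((v + E) - 3560) + 39902)*(O(-57, -131) + 8936) = (((12552 - 9340) - 3560) + 39902)*(-57 + 8936) = ((3212 - 3560) + 39902)*8879 = (-348 + 39902)*8879 = 39554*8879 = 351199966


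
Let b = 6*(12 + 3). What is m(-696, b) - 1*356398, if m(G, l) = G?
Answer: -357094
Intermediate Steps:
b = 90 (b = 6*15 = 90)
m(-696, b) - 1*356398 = -696 - 1*356398 = -696 - 356398 = -357094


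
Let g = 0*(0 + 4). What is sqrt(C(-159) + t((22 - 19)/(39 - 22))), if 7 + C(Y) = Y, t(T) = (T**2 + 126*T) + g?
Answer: I*sqrt(41539)/17 ≈ 11.989*I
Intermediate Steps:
g = 0 (g = 0*4 = 0)
t(T) = T**2 + 126*T (t(T) = (T**2 + 126*T) + 0 = T**2 + 126*T)
C(Y) = -7 + Y
sqrt(C(-159) + t((22 - 19)/(39 - 22))) = sqrt((-7 - 159) + ((22 - 19)/(39 - 22))*(126 + (22 - 19)/(39 - 22))) = sqrt(-166 + (3/17)*(126 + 3/17)) = sqrt(-166 + (3*(1/17))*(126 + 3*(1/17))) = sqrt(-166 + 3*(126 + 3/17)/17) = sqrt(-166 + (3/17)*(2145/17)) = sqrt(-166 + 6435/289) = sqrt(-41539/289) = I*sqrt(41539)/17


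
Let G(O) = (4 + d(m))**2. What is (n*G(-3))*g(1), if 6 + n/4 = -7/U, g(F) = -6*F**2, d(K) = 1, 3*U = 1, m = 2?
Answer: 16200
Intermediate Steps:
U = 1/3 (U = (1/3)*1 = 1/3 ≈ 0.33333)
G(O) = 25 (G(O) = (4 + 1)**2 = 5**2 = 25)
n = -108 (n = -24 + 4*(-7/1/3) = -24 + 4*(-7*3) = -24 + 4*(-21) = -24 - 84 = -108)
(n*G(-3))*g(1) = (-108*25)*(-6*1**2) = -(-16200) = -2700*(-6) = 16200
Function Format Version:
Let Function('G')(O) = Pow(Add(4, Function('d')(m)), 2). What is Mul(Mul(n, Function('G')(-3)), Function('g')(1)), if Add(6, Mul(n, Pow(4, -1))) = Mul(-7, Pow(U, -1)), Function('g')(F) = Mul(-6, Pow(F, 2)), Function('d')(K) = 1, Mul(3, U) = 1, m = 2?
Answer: 16200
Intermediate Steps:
U = Rational(1, 3) (U = Mul(Rational(1, 3), 1) = Rational(1, 3) ≈ 0.33333)
Function('G')(O) = 25 (Function('G')(O) = Pow(Add(4, 1), 2) = Pow(5, 2) = 25)
n = -108 (n = Add(-24, Mul(4, Mul(-7, Pow(Rational(1, 3), -1)))) = Add(-24, Mul(4, Mul(-7, 3))) = Add(-24, Mul(4, -21)) = Add(-24, -84) = -108)
Mul(Mul(n, Function('G')(-3)), Function('g')(1)) = Mul(Mul(-108, 25), Mul(-6, Pow(1, 2))) = Mul(-2700, Mul(-6, 1)) = Mul(-2700, -6) = 16200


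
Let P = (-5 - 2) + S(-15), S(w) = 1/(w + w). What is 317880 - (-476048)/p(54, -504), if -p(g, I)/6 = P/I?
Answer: -1132568280/211 ≈ -5.3676e+6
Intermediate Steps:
S(w) = 1/(2*w)
P = -211/30 (P = (-5 - 2) + (½)/(-15) = -7 + (½)*(-1/15) = -7 - 1/30 = -211/30 ≈ -7.0333)
p(g, I) = 211/(5*I) (p(g, I) = -(-211)/(5*I) = 211/(5*I))
317880 - (-476048)/p(54, -504) = 317880 - (-476048)/((211/5)/(-504)) = 317880 - (-476048)/((211/5)*(-1/504)) = 317880 - (-476048)/(-211/2520) = 317880 - (-476048)*(-2520)/211 = 317880 - 1*1199640960/211 = 317880 - 1199640960/211 = -1132568280/211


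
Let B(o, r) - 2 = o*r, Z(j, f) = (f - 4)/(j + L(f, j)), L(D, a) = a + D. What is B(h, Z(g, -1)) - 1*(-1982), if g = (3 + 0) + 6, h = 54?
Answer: 33458/17 ≈ 1968.1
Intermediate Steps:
g = 9 (g = 3 + 6 = 9)
L(D, a) = D + a
Z(j, f) = (-4 + f)/(f + 2*j) (Z(j, f) = (f - 4)/(j + (f + j)) = (-4 + f)/(f + 2*j))
B(o, r) = 2 + o*r
B(h, Z(g, -1)) - 1*(-1982) = (2 + 54*((-4 - 1)/(-1 + 2*9))) - 1*(-1982) = (2 + 54*(-5/(-1 + 18))) + 1982 = (2 + 54*(-5/17)) + 1982 = (2 - 270/17) + 1982 = -236/17 + 1982 = 33458/17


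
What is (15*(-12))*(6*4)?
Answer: -4320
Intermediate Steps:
(15*(-12))*(6*4) = -180*24 = -4320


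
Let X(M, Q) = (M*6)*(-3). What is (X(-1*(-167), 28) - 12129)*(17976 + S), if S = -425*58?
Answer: 101010990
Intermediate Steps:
X(M, Q) = -18*M (X(M, Q) = (6*M)*(-3) = -18*M)
S = -24650
(X(-1*(-167), 28) - 12129)*(17976 + S) = (-(-18)*(-167) - 12129)*(17976 - 24650) = (-18*167 - 12129)*(-6674) = (-3006 - 12129)*(-6674) = -15135*(-6674) = 101010990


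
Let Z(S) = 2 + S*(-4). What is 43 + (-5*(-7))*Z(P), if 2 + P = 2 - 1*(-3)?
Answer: -307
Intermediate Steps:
P = 3 (P = -2 + (2 - 1*(-3)) = -2 + (2 + 3) = -2 + 5 = 3)
Z(S) = 2 - 4*S
43 + (-5*(-7))*Z(P) = 43 + (-5*(-7))*(2 - 4*3) = 43 + 35*(2 - 12) = 43 + 35*(-10) = 43 - 350 = -307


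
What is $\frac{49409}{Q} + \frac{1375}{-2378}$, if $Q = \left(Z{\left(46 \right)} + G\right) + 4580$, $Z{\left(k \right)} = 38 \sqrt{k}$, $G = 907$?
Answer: $\frac{603386856799}{71436891610} - \frac{1877542 \sqrt{46}}{30040745} \approx 8.0225$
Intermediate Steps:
$Q = 5487 + 38 \sqrt{46}$ ($Q = \left(38 \sqrt{46} + 907\right) + 4580 = \left(907 + 38 \sqrt{46}\right) + 4580 = 5487 + 38 \sqrt{46} \approx 5744.7$)
$\frac{49409}{Q} + \frac{1375}{-2378} = \frac{49409}{5487 + 38 \sqrt{46}} + \frac{1375}{-2378} = \frac{49409}{5487 + 38 \sqrt{46}} + 1375 \left(- \frac{1}{2378}\right) = \frac{49409}{5487 + 38 \sqrt{46}} - \frac{1375}{2378} = - \frac{1375}{2378} + \frac{49409}{5487 + 38 \sqrt{46}}$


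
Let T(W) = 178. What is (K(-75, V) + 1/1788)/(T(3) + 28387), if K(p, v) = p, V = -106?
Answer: -134099/51074220 ≈ -0.0026256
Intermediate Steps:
(K(-75, V) + 1/1788)/(T(3) + 28387) = (-75 + 1/1788)/(178 + 28387) = (-75 + 1/1788)/28565 = -134099/1788*1/28565 = -134099/51074220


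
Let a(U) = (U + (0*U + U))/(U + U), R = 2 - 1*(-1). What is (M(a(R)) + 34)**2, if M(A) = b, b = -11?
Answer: 529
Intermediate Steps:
R = 3 (R = 2 + 1 = 3)
a(U) = 1 (a(U) = (U + (0 + U))/((2*U)) = (U + U)*(1/(2*U)) = (2*U)*(1/(2*U)) = 1)
M(A) = -11
(M(a(R)) + 34)**2 = (-11 + 34)**2 = 23**2 = 529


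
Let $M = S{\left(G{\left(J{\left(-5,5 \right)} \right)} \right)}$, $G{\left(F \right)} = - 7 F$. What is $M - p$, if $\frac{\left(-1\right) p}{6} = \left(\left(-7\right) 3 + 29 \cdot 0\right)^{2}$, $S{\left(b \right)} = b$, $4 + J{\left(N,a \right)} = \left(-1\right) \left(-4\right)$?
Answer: $2646$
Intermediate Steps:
$J{\left(N,a \right)} = 0$ ($J{\left(N,a \right)} = -4 - -4 = -4 + 4 = 0$)
$M = 0$ ($M = \left(-7\right) 0 = 0$)
$p = -2646$ ($p = - 6 \left(\left(-7\right) 3 + 29 \cdot 0\right)^{2} = - 6 \left(-21 + 0\right)^{2} = - 6 \left(-21\right)^{2} = \left(-6\right) 441 = -2646$)
$M - p = 0 - -2646 = 0 + 2646 = 2646$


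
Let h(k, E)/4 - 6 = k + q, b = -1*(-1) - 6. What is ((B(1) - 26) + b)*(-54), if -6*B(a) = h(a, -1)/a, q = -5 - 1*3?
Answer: 1638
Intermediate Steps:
b = -5 (b = 1 - 6 = -5)
q = -8 (q = -5 - 3 = -8)
h(k, E) = -8 + 4*k (h(k, E) = 24 + 4*(k - 8) = 24 + 4*(-8 + k) = 24 + (-32 + 4*k) = -8 + 4*k)
B(a) = -(-8 + 4*a)/(6*a)
((B(1) - 26) + b)*(-54) = (((2/3)*(2 - 1*1)/1 - 26) - 5)*(-54) = (((2/3)*1*(2 - 1) - 26) - 5)*(-54) = (((2/3)*1*1 - 26) - 5)*(-54) = ((2/3 - 26) - 5)*(-54) = (-76/3 - 5)*(-54) = -91/3*(-54) = 1638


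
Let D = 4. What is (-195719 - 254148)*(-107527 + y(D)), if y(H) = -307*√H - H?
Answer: 48650866715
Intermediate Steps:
y(H) = -H - 307*√H
(-195719 - 254148)*(-107527 + y(D)) = (-195719 - 254148)*(-107527 + (-1*4 - 307*√4)) = -449867*(-107527 + (-4 - 307*2)) = -449867*(-107527 + (-4 - 614)) = -449867*(-107527 - 618) = -449867*(-108145) = 48650866715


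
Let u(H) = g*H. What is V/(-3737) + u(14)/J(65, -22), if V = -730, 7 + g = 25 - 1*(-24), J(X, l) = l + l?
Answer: -541309/41107 ≈ -13.168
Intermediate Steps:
J(X, l) = 2*l
g = 42 (g = -7 + (25 - 1*(-24)) = -7 + (25 + 24) = -7 + 49 = 42)
u(H) = 42*H
V/(-3737) + u(14)/J(65, -22) = -730/(-3737) + (42*14)/((2*(-22))) = -730*(-1/3737) + 588/(-44) = 730/3737 + 588*(-1/44) = 730/3737 - 147/11 = -541309/41107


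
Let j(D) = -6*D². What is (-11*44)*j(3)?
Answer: 26136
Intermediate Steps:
(-11*44)*j(3) = (-11*44)*(-6*3²) = -(-2904)*9 = -484*(-54) = 26136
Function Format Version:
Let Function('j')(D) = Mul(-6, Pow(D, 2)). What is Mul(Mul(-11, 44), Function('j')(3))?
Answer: 26136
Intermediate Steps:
Mul(Mul(-11, 44), Function('j')(3)) = Mul(Mul(-11, 44), Mul(-6, Pow(3, 2))) = Mul(-484, Mul(-6, 9)) = Mul(-484, -54) = 26136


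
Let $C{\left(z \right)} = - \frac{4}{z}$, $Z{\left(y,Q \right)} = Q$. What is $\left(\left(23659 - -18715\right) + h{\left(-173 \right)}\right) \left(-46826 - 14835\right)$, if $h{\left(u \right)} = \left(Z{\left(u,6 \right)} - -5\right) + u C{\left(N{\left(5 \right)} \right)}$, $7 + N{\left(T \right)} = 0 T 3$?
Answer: $- \frac{18251840983}{7} \approx -2.6074 \cdot 10^{9}$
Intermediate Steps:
$N{\left(T \right)} = -7$ ($N{\left(T \right)} = -7 + 0 T 3 = -7 + 0 \cdot 3 = -7 + 0 = -7$)
$h{\left(u \right)} = 11 + \frac{4 u}{7}$ ($h{\left(u \right)} = \left(6 - -5\right) + u \left(- \frac{4}{-7}\right) = \left(6 + 5\right) + u \left(\left(-4\right) \left(- \frac{1}{7}\right)\right) = 11 + u \frac{4}{7} = 11 + \frac{4 u}{7}$)
$\left(\left(23659 - -18715\right) + h{\left(-173 \right)}\right) \left(-46826 - 14835\right) = \left(\left(23659 - -18715\right) + \left(11 + \frac{4}{7} \left(-173\right)\right)\right) \left(-46826 - 14835\right) = \left(\left(23659 + 18715\right) + \left(11 - \frac{692}{7}\right)\right) \left(-61661\right) = \left(42374 - \frac{615}{7}\right) \left(-61661\right) = \frac{296003}{7} \left(-61661\right) = - \frac{18251840983}{7}$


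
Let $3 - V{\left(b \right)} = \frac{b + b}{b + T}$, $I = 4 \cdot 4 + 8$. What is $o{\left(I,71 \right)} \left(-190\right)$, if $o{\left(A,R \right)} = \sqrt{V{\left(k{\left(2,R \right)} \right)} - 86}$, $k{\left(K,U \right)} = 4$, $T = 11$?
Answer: $- \frac{38 i \sqrt{18795}}{3} \approx - 1736.5 i$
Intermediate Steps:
$I = 24$ ($I = 16 + 8 = 24$)
$V{\left(b \right)} = 3 - \frac{2 b}{11 + b}$ ($V{\left(b \right)} = 3 - \frac{b + b}{b + 11} = 3 - \frac{2 b}{11 + b}$)
$o{\left(A,R \right)} = \frac{i \sqrt{18795}}{15}$ ($o{\left(A,R \right)} = \sqrt{\frac{33 + 4}{11 + 4} - 86} = \sqrt{\frac{1}{15} \cdot 37 - 86} = \sqrt{\frac{37}{15} - 86} = \sqrt{- \frac{1253}{15}} = \frac{i \sqrt{18795}}{15}$)
$o{\left(I,71 \right)} \left(-190\right) = \frac{i \sqrt{18795}}{15} \left(-190\right) = - \frac{38 i \sqrt{18795}}{3}$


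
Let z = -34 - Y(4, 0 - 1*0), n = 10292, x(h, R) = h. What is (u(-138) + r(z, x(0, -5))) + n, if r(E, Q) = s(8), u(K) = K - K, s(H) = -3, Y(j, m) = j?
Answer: 10289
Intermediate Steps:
u(K) = 0
z = -38 (z = -34 - 1*4 = -34 - 4 = -38)
r(E, Q) = -3
(u(-138) + r(z, x(0, -5))) + n = (0 - 3) + 10292 = -3 + 10292 = 10289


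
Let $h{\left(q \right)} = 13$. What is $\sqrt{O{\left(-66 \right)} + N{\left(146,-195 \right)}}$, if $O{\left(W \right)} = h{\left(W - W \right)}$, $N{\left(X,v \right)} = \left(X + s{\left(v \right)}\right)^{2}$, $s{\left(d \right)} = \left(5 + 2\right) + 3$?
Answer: $\sqrt{24349} \approx 156.04$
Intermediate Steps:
$s{\left(d \right)} = 10$ ($s{\left(d \right)} = 7 + 3 = 10$)
$N{\left(X,v \right)} = \left(10 + X\right)^{2}$ ($N{\left(X,v \right)} = \left(X + 10\right)^{2} = \left(10 + X\right)^{2}$)
$O{\left(W \right)} = 13$
$\sqrt{O{\left(-66 \right)} + N{\left(146,-195 \right)}} = \sqrt{13 + \left(10 + 146\right)^{2}} = \sqrt{13 + 156^{2}} = \sqrt{13 + 24336} = \sqrt{24349}$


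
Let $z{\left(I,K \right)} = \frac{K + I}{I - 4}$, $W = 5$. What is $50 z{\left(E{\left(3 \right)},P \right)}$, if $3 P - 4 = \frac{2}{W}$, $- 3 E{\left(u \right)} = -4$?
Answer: $- \frac{105}{2} \approx -52.5$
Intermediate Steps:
$E{\left(u \right)} = \frac{4}{3}$ ($E{\left(u \right)} = \left(- \frac{1}{3}\right) \left(-4\right) = \frac{4}{3}$)
$P = \frac{22}{15}$ ($P = \frac{4}{3} + \frac{2 \cdot \frac{1}{5}}{3} = \frac{4}{3} + \frac{1}{3} \cdot \frac{2}{5} = \frac{4}{3} + \frac{2}{15} = \frac{22}{15} \approx 1.4667$)
$z{\left(I,K \right)} = \frac{I + K}{-4 + I}$
$50 z{\left(E{\left(3 \right)},P \right)} = 50 \frac{\frac{4}{3} + \frac{22}{15}}{-4 + \frac{4}{3}} = 50 \frac{1}{- \frac{8}{3}} \cdot \frac{14}{5} = 50 \left(\left(- \frac{3}{8}\right) \frac{14}{5}\right) = 50 \left(- \frac{21}{20}\right) = - \frac{105}{2}$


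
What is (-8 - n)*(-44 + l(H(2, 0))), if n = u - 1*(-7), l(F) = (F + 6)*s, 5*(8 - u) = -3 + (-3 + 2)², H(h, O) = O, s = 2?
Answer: 3744/5 ≈ 748.80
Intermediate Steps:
u = 42/5 (u = 8 - (-3 + (-3 + 2)²)/5 = 8 - (-3 + (-1)²)/5 = 8 - (-3 + 1)/5 = 8 - ⅕*(-2) = 8 + ⅖ = 42/5 ≈ 8.4000)
l(F) = 12 + 2*F (l(F) = (F + 6)*2 = (6 + F)*2 = 12 + 2*F)
n = 77/5 (n = 42/5 - 1*(-7) = 42/5 + 7 = 77/5 ≈ 15.400)
(-8 - n)*(-44 + l(H(2, 0))) = (-8 - 1*77/5)*(-44 + (12 + 2*0)) = (-8 - 77/5)*(-44 + (12 + 0)) = -117*(-44 + 12)/5 = -117/5*(-32) = 3744/5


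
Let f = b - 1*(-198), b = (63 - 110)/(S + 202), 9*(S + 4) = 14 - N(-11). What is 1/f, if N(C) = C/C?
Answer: 1795/354987 ≈ 0.0050565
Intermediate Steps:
N(C) = 1
S = -23/9 (S = -4 + (14 - 1*1)/9 = -4 + (14 - 1)/9 = -4 + (1/9)*13 = -4 + 13/9 = -23/9 ≈ -2.5556)
b = -423/1795 (b = (63 - 110)/(-23/9 + 202) = -47/1795/9 = -47*9/1795 = -423/1795 ≈ -0.23565)
f = 354987/1795 (f = -423/1795 - 1*(-198) = -423/1795 + 198 = 354987/1795 ≈ 197.76)
1/f = 1/(354987/1795) = 1795/354987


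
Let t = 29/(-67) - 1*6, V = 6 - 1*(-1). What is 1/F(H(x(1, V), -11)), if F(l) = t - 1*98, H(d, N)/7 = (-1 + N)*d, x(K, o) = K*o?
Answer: -67/6997 ≈ -0.0095755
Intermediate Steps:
V = 7 (V = 6 + 1 = 7)
t = -431/67 (t = 29*(-1/67) - 6 = -29/67 - 6 = -431/67 ≈ -6.4328)
H(d, N) = 7*d*(-1 + N) (H(d, N) = 7*((-1 + N)*d) = 7*(d*(-1 + N)) = 7*d*(-1 + N))
F(l) = -6997/67 (F(l) = -431/67 - 1*98 = -431/67 - 98 = -6997/67)
1/F(H(x(1, V), -11)) = 1/(-6997/67) = -67/6997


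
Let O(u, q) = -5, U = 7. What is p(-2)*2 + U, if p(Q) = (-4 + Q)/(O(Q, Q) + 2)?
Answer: 11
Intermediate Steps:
p(Q) = 4/3 - Q/3 (p(Q) = (-4 + Q)/(-5 + 2) = (-4 + Q)/(-3) = (-4 + Q)*(-⅓) = 4/3 - Q/3)
p(-2)*2 + U = (4/3 - ⅓*(-2))*2 + 7 = (4/3 + ⅔)*2 + 7 = 2*2 + 7 = 4 + 7 = 11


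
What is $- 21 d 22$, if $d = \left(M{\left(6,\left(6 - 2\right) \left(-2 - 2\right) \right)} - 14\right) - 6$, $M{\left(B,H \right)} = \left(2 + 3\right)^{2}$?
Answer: $-2310$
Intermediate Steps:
$M{\left(B,H \right)} = 25$ ($M{\left(B,H \right)} = 5^{2} = 25$)
$d = 5$ ($d = \left(25 - 14\right) - 6 = 11 - 6 = 5$)
$- 21 d 22 = \left(-21\right) 5 \cdot 22 = \left(-105\right) 22 = -2310$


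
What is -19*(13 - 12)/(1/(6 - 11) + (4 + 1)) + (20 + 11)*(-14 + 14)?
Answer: -95/24 ≈ -3.9583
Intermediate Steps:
-19*(13 - 12)/(1/(6 - 11) + (4 + 1)) + (20 + 11)*(-14 + 14) = -19/(1/(-5) + 5) + 31*0 = -19/(-⅕ + 5) + 0 = -19/24/5 + 0 = -19*5/24 + 0 = -95/24 + 0 = -95/24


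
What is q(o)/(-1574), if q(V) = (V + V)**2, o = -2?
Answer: -8/787 ≈ -0.010165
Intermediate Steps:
q(V) = 4*V**2 (q(V) = (2*V)**2 = 4*V**2)
q(o)/(-1574) = (4*(-2)**2)/(-1574) = -2*4/787 = -1/1574*16 = -8/787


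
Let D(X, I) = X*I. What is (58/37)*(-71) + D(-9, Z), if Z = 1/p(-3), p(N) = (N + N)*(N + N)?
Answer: -16509/148 ≈ -111.55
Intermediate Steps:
p(N) = 4*N² (p(N) = (2*N)*(2*N) = 4*N²)
Z = 1/36 (Z = 1/(4*(-3)²) = 1/(4*9) = 1/36 ≈ 0.027778)
D(X, I) = I*X
(58/37)*(-71) + D(-9, Z) = (58/37)*(-71) + (1/36)*(-9) = (58*(1/37))*(-71) - ¼ = (58/37)*(-71) - ¼ = -4118/37 - ¼ = -16509/148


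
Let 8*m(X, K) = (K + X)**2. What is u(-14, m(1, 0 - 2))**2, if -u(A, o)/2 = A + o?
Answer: 12321/16 ≈ 770.06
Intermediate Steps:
m(X, K) = (K + X)**2/8
u(A, o) = -2*A - 2*o (u(A, o) = -2*(A + o) = -2*A - 2*o)
u(-14, m(1, 0 - 2))**2 = (-2*(-14) - ((0 - 2) + 1)**2/4)**2 = (28 - (-2 + 1)**2/4)**2 = (28 - (-1)**2/4)**2 = (28 - 1/4)**2 = (111/4)**2 = 12321/16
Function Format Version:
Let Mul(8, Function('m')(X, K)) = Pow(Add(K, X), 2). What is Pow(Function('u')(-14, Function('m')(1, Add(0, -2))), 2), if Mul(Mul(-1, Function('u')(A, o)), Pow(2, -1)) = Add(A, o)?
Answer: Rational(12321, 16) ≈ 770.06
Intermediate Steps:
Function('m')(X, K) = Mul(Rational(1, 8), Pow(Add(K, X), 2))
Function('u')(A, o) = Add(Mul(-2, A), Mul(-2, o)) (Function('u')(A, o) = Mul(-2, Add(A, o)) = Add(Mul(-2, A), Mul(-2, o)))
Pow(Function('u')(-14, Function('m')(1, Add(0, -2))), 2) = Pow(Add(Mul(-2, -14), Mul(-2, Mul(Rational(1, 8), Pow(Add(Add(0, -2), 1), 2)))), 2) = Pow(Add(28, Mul(-2, Mul(Rational(1, 8), Pow(Add(-2, 1), 2)))), 2) = Pow(Add(28, Mul(-2, Mul(Rational(1, 8), Pow(-1, 2)))), 2) = Pow(Add(28, Mul(-2, Mul(Rational(1, 8), 1))), 2) = Pow(Add(28, Mul(-2, Rational(1, 8))), 2) = Pow(Add(28, Rational(-1, 4)), 2) = Pow(Rational(111, 4), 2) = Rational(12321, 16)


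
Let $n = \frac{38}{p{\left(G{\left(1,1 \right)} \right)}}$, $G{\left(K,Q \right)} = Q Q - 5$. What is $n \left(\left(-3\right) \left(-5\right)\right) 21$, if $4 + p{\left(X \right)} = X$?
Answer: $- \frac{5985}{4} \approx -1496.3$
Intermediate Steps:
$G{\left(K,Q \right)} = -5 + Q^{2}$ ($G{\left(K,Q \right)} = Q^{2} - 5 = -5 + Q^{2}$)
$p{\left(X \right)} = -4 + X$
$n = - \frac{19}{4}$ ($n = \frac{38}{-4 - \left(5 - 1^{2}\right)} = \frac{38}{-4 + \left(-5 + 1\right)} = \frac{38}{-4 - 4} = \frac{38}{-8} = 38 \left(- \frac{1}{8}\right) = - \frac{19}{4} \approx -4.75$)
$n \left(\left(-3\right) \left(-5\right)\right) 21 = - \frac{19 \left(\left(-3\right) \left(-5\right)\right)}{4} \cdot 21 = \left(- \frac{19}{4}\right) 15 \cdot 21 = \left(- \frac{285}{4}\right) 21 = - \frac{5985}{4}$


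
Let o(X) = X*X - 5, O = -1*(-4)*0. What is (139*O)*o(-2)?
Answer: 0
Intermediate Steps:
O = 0 (O = 4*0 = 0)
o(X) = -5 + X**2 (o(X) = X**2 - 5 = -5 + X**2)
(139*O)*o(-2) = (139*0)*(-5 + (-2)**2) = 0*(-5 + 4) = 0*(-1) = 0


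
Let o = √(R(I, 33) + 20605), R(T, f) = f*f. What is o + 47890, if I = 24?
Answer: 47890 + √21694 ≈ 48037.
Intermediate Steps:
R(T, f) = f²
o = √21694 (o = √(33² + 20605) = √(1089 + 20605) = √21694 ≈ 147.29)
o + 47890 = √21694 + 47890 = 47890 + √21694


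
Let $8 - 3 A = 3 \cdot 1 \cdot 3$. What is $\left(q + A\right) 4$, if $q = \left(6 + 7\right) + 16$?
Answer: $\frac{344}{3} \approx 114.67$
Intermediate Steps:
$A = - \frac{1}{3}$ ($A = \frac{8}{3} - \frac{3 \cdot 1 \cdot 3}{3} = \frac{8}{3} - \frac{3 \cdot 3}{3} = \frac{8}{3} - 3 = - \frac{1}{3} \approx -0.33333$)
$q = 29$ ($q = 13 + 16 = 29$)
$\left(q + A\right) 4 = \left(29 - \frac{1}{3}\right) 4 = \frac{86}{3} \cdot 4 = \frac{344}{3}$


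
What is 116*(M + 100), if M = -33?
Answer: 7772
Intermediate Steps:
116*(M + 100) = 116*(-33 + 100) = 116*67 = 7772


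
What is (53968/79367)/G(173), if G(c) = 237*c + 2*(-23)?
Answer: 53968/3250475485 ≈ 1.6603e-5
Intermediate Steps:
G(c) = -46 + 237*c (G(c) = 237*c - 46 = -46 + 237*c)
(53968/79367)/G(173) = (53968/79367)/(-46 + 237*173) = (53968*(1/79367))/(-46 + 41001) = (53968/79367)/40955 = (53968/79367)*(1/40955) = 53968/3250475485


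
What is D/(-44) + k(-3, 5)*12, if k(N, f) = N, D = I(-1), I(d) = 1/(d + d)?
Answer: -3167/88 ≈ -35.989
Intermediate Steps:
I(d) = 1/(2*d)
D = -½ (D = (½)/(-1) = (½)*(-1) = -½ ≈ -0.50000)
D/(-44) + k(-3, 5)*12 = -½/(-44) - 3*12 = -½*(-1/44) - 36 = 1/88 - 36 = -3167/88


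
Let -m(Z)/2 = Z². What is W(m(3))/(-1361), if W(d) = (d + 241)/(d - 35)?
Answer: 223/72133 ≈ 0.0030915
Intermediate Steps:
m(Z) = -2*Z²
W(d) = (241 + d)/(-35 + d)
W(m(3))/(-1361) = ((241 - 2*3²)/(-35 - 2*3²))/(-1361) = ((241 - 2*9)/(-35 - 2*9))*(-1/1361) = ((241 - 18)/(-35 - 18))*(-1/1361) = (223/(-53))*(-1/1361) = -1/53*223*(-1/1361) = -223/53*(-1/1361) = 223/72133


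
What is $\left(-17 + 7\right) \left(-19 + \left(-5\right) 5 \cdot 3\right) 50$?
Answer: $47000$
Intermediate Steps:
$\left(-17 + 7\right) \left(-19 + \left(-5\right) 5 \cdot 3\right) 50 = - 10 \left(-19 - 75\right) 50 = \left(-10\right) \left(-94\right) 50 = 940 \cdot 50 = 47000$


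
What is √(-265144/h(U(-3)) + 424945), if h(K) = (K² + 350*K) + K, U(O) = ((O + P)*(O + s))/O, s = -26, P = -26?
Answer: √1003908513127/1537 ≈ 651.89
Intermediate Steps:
U(O) = (-26 + O)²/O (U(O) = ((O - 26)*(O - 26))/O = ((-26 + O)*(-26 + O))/O = (-26 + O)²/O)
h(K) = K² + 351*K
√(-265144/h(U(-3)) + 424945) = √(-265144*1/((351 + (-52 - 3 + 676/(-3)))*(-52 - 3 + 676/(-3))) + 424945) = √(-265144*1/((351 + (-52 - 3 + 676*(-⅓)))*(-52 - 3 + 676*(-⅓))) + 424945) = √(-265144*1/((351 + (-52 - 3 - 676/3))*(-52 - 3 - 676/3)) + 424945) = √(-265144*(-3/(841*(351 - 841/3))) + 424945) = √(-265144/((-841/3*212/3)) + 424945) = √(-265144/(-178292/9) + 424945) = √(-265144*(-9/178292) + 424945) = √(596574/44573 + 424945) = √(18941670059/44573) = √1003908513127/1537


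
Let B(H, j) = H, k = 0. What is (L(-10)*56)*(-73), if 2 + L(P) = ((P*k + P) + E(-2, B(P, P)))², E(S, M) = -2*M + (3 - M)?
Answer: -2154376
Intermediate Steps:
E(S, M) = 3 - 3*M
L(P) = -2 + (3 - 2*P)² (L(P) = -2 + ((P*0 + P) + (3 - 3*P))² = -2 + ((0 + P) + (3 - 3*P))² = -2 + (P + (3 - 3*P))² = -2 + (3 - 2*P)²)
(L(-10)*56)*(-73) = ((-2 + (3 - 2*(-10))²)*56)*(-73) = ((-2 + (3 + 20)²)*56)*(-73) = ((-2 + 23²)*56)*(-73) = ((-2 + 529)*56)*(-73) = (527*56)*(-73) = 29512*(-73) = -2154376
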